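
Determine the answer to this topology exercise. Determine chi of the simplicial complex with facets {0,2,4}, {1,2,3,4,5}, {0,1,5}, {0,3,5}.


Enumerate all faces; f-vector: f_0=6, f_1=15, f_2=13, f_3=5, f_4=1.
chi = sum (-1)^k f_k = 0

0


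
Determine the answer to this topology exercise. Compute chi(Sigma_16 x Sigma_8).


chi(Sigma_16) = 2 - 2*16 = -30
chi(Sigma_8) = 2 - 2*8 = -14
chi(product) = (-30) * (-14) = 420

420


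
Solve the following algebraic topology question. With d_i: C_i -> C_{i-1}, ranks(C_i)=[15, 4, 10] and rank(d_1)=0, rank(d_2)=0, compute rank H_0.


rank H_k = rank(ker d_k) - rank(im d_{k+1}).
rank(ker d_0) = rank(C_0) - rank(d_0) = 15 - 0 = 15.
rank(im d_{0+1}) = 0.
rank H_0 = 15 - 0 = 15

15


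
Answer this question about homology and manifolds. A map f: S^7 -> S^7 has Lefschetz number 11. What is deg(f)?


L(f) = 1 + (-1)^7 deg(f) on S^7.
11 = 1 + (-1)^7 * deg(f)
(-1)^7 * deg(f) = 10
deg(f) = -10

-10


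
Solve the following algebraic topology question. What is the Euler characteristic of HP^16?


HP^16 has one cell in each dimension 0, 4, ..., 4*16 (16+1 cells, all even-dim).
chi = 16 + 1 = 17

17


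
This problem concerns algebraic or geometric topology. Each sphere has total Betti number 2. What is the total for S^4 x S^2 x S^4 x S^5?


Total Betti number is multiplicative under products.
Each S^d (d>=1) has total Betti number 2.
There are 4 sphere factors.
Total = 2^4 = 16

16


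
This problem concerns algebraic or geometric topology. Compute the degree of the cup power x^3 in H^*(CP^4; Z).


|x| = 2 in H^*(CP^n).
|x^3| = 3 * |x| = 3 * 2 = 6

6


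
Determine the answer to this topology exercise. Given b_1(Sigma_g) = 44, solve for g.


For a closed orientable surface: b_1 = 2g.
44 = 2g
g = 44 / 2 = 22

22


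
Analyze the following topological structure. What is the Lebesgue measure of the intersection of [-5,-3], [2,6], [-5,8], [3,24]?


Intersection = [max(a_i), min(b_i)] = [3, -3].
Since 3 > -3, the intersection is empty.
Length = 0

0


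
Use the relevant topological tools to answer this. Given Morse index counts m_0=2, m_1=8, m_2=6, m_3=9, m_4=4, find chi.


Morse theory: chi(M) = sum_k (-1)^k m_k where m_k = #(index-k critical points).
= (2) + (-8) + (6) + (-9) + (4) = -5

-5


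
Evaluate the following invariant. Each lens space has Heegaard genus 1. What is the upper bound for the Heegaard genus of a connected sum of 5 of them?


Heegaard genus satisfies g(A#B) <= g(A) + g(B).
Each lens space has g = 1.
Upper bound: 5 * 1 = 5

5


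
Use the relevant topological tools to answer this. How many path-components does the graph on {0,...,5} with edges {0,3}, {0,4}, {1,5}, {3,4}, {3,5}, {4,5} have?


Run DFS/union-find over 6 vertices.
V = 6, E = 6.
Number of components = 2

2


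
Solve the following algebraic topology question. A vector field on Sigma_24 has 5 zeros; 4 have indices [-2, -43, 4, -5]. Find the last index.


Poincare-Hopf: sum of indices = chi(M).
chi(Sigma_24) = 2 - 2*24 = -46.
Sum of known indices = -46.
x = chi - (sum known) = -46 - (-46) = 0

0


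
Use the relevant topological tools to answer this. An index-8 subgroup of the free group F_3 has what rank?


Nielsen-Schreier: an index-n subgroup of F_r is free of rank 1 + n(r-1).
Equivalently: chi(cover) = n*chi(base); chi(vee_r S^1) = 1 - 3 = -2.
chi(E) = 8*(-2) = -16; rank = 1 - chi(E) = 1 - (-16) = 17.
rank = 1 + 8*(3-1) = 1 + 16 = 17

17


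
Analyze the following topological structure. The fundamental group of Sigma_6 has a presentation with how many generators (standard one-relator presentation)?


Standard presentation: pi_1(Sigma_g) = <a_1,b_1,...,a_g,b_g | [a_1,b_1]...[a_g,b_g] = 1>.
Number of generators = 2g = 2*6 = 12

12


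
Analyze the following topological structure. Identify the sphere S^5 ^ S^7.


S^m ^ S^n = S^{m+n}.
k = 5 + 7 = 12

12


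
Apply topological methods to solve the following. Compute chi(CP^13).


CP^13 has one cell in each even dimension 0, 2, ..., 2*13 (13+1 cells total).
All cells are even-dimensional, so chi = number of cells.
chi = 13 + 1 = 14

14


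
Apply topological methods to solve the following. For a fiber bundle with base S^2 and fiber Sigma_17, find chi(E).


chi(S^2) = 2 (n even), chi(Sigma_17) = 2 - 2*17 = -32.
chi(E) = 2 * (-32) = -64

-64


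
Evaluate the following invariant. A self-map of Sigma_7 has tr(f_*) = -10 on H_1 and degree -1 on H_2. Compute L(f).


L(f) = tr(f_0*) - tr(f_1*) + tr(f_2*).
= 1 - (-10) + (-1)
= 10

10


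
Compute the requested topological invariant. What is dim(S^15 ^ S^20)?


S^m ^ S^n = S^{m+n}.
k = 15 + 20 = 35

35


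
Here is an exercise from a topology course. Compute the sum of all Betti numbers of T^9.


b_k(T^9) = C(9,k), so the sum over k is sum_k C(9,k) = 2^9.
Total = 2^9 = 512

512


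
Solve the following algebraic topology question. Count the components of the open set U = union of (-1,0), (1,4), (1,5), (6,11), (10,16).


Sort and merge overlapping open intervals.
Merged: (-1,0), (1,5), (6,16).
Number of components = 3

3


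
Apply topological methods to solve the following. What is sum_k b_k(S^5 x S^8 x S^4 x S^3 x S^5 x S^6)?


Total Betti number is multiplicative under products.
Each S^d (d>=1) has total Betti number 2.
There are 6 sphere factors.
Total = 2^6 = 64

64


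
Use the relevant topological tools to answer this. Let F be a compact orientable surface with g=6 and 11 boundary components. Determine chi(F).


For a compact orientable surface with genus g and b boundary components: chi = 2 - 2g - b.
chi = 2 - 2*6 - 11 = 2 - 12 - 11 = -21

-21


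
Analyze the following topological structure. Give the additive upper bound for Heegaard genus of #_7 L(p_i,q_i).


Heegaard genus satisfies g(A#B) <= g(A) + g(B).
Each lens space has g = 1.
Upper bound: 7 * 1 = 7

7


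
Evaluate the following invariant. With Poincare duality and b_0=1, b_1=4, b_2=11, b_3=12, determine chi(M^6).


By Poincare duality b_k = b_{6-k}, so full Betti numbers: b_0=1, b_1=4, b_2=11, b_3=12, b_4=11, b_5=4, b_6=1.
chi = sum (-1)^k b_k = 4

4


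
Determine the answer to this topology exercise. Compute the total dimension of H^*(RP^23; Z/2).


H^k(RP^23; Z/2) = Z/2 for each 0 <= k <= 23.
Total dimension = 23 + 1 = 24

24


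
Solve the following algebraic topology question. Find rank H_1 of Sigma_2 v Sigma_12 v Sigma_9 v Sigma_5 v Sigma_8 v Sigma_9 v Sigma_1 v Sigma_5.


For a wedge X v Y: reduced H_k(X v Y) = H_k(X) + H_k(Y).
Each Sigma_g contributes b_1 = 2g.
b_1 = 4 + 24 + 18 + 10 + 16 + 18 + 2 + 10 = 102

102


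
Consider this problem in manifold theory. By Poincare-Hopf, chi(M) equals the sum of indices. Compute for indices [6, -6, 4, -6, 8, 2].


Poincare-Hopf: chi(M) = sum of indices of zeros.
chi = (6) + (-6) + (4) + (-6) + (8) + (2) = 8

8


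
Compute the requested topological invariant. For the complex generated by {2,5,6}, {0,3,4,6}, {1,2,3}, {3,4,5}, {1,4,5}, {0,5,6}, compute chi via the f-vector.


Enumerate all faces; f-vector: f_0=7, f_1=17, f_2=9, f_3=1.
chi = sum (-1)^k f_k = -2

-2


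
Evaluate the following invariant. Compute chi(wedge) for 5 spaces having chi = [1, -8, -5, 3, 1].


chi(A v B) = chi(A) + chi(B) - 1 (one point identified).
For 5 spaces: chi = (sum chi_i) - (5 - 1).
sum = -8; chi = -8 - 4 = -12

-12


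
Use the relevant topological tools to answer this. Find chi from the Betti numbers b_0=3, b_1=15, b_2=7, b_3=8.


chi = sum_k (-1)^k b_k.
= (3) + (-15) + (7) + (-8)
= -13

-13


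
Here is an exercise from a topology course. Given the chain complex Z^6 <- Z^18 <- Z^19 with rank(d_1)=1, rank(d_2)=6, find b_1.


rank H_k = rank(ker d_k) - rank(im d_{k+1}).
rank(ker d_1) = rank(C_1) - rank(d_1) = 18 - 1 = 17.
rank(im d_{1+1}) = 6.
rank H_1 = 17 - 6 = 11

11


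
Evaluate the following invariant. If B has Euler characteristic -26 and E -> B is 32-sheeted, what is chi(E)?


For a finite covering: chi(E) = (number of sheets) * chi(B).
chi(E) = 32 * (-26) = -832

-832


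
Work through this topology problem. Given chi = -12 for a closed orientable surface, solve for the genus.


chi = 2 - 2g for closed orientable surfaces.
-12 = 2 - 2g
2g = 2 - (-12) = 14
g = 7

7


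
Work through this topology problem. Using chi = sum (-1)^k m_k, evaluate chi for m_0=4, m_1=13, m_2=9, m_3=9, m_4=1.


Morse theory: chi(M) = sum_k (-1)^k m_k where m_k = #(index-k critical points).
= (4) + (-13) + (9) + (-9) + (1) = -8

-8


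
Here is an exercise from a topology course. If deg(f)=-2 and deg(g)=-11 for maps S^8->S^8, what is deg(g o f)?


Degree is multiplicative under composition: deg(g o f) = deg(g) * deg(f).
= -11 * -2 = 22

22


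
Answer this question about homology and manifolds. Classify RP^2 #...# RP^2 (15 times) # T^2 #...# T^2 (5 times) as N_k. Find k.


Since a >= 1, the sum is non-orientable; each T^2 can be replaced by RP^2 # RP^2 (since T^2#RP^2 = 3RP^2).
Total crosscaps k = 15 + 2*5 = 25.
Check via chi: chi = 15*1 + 5*0 - (15+5-1)*2 = -23 = 2 - k = -23. Consistent.

25


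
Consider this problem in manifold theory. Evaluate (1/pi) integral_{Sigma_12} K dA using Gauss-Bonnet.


Gauss-Bonnet: integral K dA = 2*pi*chi(M).
chi(Sigma_12) = 2 - 2*12 = -22.
(integral K dA)/pi = 2*chi = 2*(-22) = -44

-44


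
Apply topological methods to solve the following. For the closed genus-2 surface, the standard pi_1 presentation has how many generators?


Standard presentation: pi_1(Sigma_g) = <a_1,b_1,...,a_g,b_g | [a_1,b_1]...[a_g,b_g] = 1>.
Number of generators = 2g = 2*2 = 4

4


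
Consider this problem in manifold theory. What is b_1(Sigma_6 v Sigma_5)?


For a wedge: H_1(A v B) = H_1(A) + H_1(B).
b_1(Sigma_6) = 12, b_1(Sigma_5) = 10.
b_1 = 12 + 10 = 22

22


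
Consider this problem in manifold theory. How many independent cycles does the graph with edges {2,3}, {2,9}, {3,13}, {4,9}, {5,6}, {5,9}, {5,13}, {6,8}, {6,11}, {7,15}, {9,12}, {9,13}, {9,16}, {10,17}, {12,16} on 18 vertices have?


b_1 = E - V + (number of components).
E = 15, V = 18, components = 6.
b_1 = 15 - 18 + 6 = 3

3


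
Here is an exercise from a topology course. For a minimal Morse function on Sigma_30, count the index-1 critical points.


A perfect Morse function has m_k = b_k.
For Sigma_30: b_0=1, b_1=2g=60, b_2=1.
Saddles m_1 = 2g = 60

60


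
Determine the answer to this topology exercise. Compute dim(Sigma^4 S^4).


Each suspension raises dimension by 1: Sigma S^n = S^{n+1}.
Sigma^4 S^4 = S^{4+4} = S^8

8


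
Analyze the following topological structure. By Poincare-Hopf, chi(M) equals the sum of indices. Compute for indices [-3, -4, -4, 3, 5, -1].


Poincare-Hopf: chi(M) = sum of indices of zeros.
chi = (-3) + (-4) + (-4) + (3) + (5) + (-1) = -4

-4


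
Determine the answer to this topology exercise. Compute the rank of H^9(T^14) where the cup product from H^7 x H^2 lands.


Cup product: H^p x H^q -> H^{p+q}; here p+q = 7+2 = 9.
rank H^k(T^n) = C(n,k).
C(14,9) = 2002

2002


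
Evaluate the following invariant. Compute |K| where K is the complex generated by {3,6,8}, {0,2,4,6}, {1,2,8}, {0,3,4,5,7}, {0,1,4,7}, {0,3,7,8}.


Each maximal simplex on m vertices has 2^m - 1 nonempty faces.
Take the union (dedupe shared faces).
Total distinct faces = 66

66


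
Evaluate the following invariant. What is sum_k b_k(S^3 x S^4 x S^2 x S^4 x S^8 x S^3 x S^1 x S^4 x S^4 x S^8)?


Total Betti number is multiplicative under products.
Each S^d (d>=1) has total Betti number 2.
There are 10 sphere factors.
Total = 2^10 = 1024

1024


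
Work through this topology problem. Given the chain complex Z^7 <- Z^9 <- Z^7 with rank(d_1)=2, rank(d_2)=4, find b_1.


rank H_k = rank(ker d_k) - rank(im d_{k+1}).
rank(ker d_1) = rank(C_1) - rank(d_1) = 9 - 2 = 7.
rank(im d_{1+1}) = 4.
rank H_1 = 7 - 4 = 3

3


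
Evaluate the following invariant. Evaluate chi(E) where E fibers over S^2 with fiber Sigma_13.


chi(S^2) = 2 (n even), chi(Sigma_13) = 2 - 2*13 = -24.
chi(E) = 2 * (-24) = -48

-48


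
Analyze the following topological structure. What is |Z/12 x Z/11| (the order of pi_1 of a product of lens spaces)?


pi_1(X x Y) = pi_1(X) x pi_1(Y).
pi_1(L(12,1)) = Z/12, pi_1(L(11,1)) = Z/11.
|Z/12 x Z/11| = 12 * 11 = 132

132


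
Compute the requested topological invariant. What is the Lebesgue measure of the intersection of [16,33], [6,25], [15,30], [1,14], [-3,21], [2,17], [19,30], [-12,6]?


Intersection = [max(a_i), min(b_i)] = [19, 6].
Since 19 > 6, the intersection is empty.
Length = 0

0


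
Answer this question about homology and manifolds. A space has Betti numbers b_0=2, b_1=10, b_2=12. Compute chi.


chi = sum_k (-1)^k b_k.
= (2) + (-10) + (12)
= 4

4


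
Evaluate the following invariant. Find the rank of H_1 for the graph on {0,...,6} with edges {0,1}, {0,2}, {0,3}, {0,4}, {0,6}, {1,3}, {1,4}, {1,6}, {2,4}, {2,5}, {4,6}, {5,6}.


b_1 = E - V + (number of components).
E = 12, V = 7, components = 1.
b_1 = 12 - 7 + 1 = 6

6


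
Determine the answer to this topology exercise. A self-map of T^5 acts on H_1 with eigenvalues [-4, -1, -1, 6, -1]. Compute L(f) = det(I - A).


For a torus self-map: L(f) = det(I - A) where A acts on H_1.
L(f) = (1--4) * (1--1) * (1--1) * (1-6) * (1--1) = 5 * 2 * 2 * -5 * 2 = -200

-200


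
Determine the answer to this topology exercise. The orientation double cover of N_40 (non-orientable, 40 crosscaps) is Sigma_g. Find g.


chi(N_40) = 2 - 40 = -38.
Double cover: chi(Sigma_g) = 2 * chi(N_40) = 2*(-38) = -76.
2 - 2g = -76, so g = (2 - (-76))/2 = 78/2 = 39

39


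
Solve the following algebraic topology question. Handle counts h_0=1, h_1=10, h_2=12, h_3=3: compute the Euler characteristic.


Handles of index k contribute (-1)^k to chi (same as CW cells).
chi = (1) + (-10) + (12) + (-3) = 0

0


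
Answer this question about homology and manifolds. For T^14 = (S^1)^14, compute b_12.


By the Kunneth formula, b_k(T^n) = C(n,k).
b_12(T^14) = C(14,12).
C(14,12) = 14!/(12!*2!) = 91

91


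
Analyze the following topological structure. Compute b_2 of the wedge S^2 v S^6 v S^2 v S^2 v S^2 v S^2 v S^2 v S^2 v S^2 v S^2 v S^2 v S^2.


For a wedge of spheres, H_k (k>0) is free on one generator per sphere of dimension k.
Spheres of dimension 2: count = 11.
b_2 = 11

11


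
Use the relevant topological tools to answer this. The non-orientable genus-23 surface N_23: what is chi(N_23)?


For a non-orientable closed surface with k crosscaps: chi = 2 - k.
Here k = 23.
chi = 2 - 23 = -21

-21


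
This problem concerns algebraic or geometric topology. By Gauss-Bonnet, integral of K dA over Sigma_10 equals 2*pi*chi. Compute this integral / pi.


Gauss-Bonnet: integral K dA = 2*pi*chi(M).
chi(Sigma_10) = 2 - 2*10 = -18.
(integral K dA)/pi = 2*chi = 2*(-18) = -36

-36


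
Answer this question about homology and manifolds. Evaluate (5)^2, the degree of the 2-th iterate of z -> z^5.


deg(f) = 5. Degree is multiplicative: deg(f^2) = (deg f)^2.
deg(f^2) = (5)^2 = 25

25


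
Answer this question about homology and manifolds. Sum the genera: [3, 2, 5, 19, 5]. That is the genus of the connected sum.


Genus is additive under connected sum of orientable surfaces.
g = 3 + 2 + 5 + 19 + 5 = 34

34


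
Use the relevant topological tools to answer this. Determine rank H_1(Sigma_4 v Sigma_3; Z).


For a wedge: H_1(A v B) = H_1(A) + H_1(B).
b_1(Sigma_4) = 8, b_1(Sigma_3) = 6.
b_1 = 8 + 6 = 14

14


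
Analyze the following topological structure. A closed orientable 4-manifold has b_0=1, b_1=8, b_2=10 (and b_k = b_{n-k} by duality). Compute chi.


By Poincare duality b_k = b_{4-k}, so full Betti numbers: b_0=1, b_1=8, b_2=10, b_3=8, b_4=1.
chi = sum (-1)^k b_k = -4

-4


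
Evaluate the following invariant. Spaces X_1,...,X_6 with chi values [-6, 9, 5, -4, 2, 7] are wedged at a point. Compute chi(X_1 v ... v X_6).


chi(A v B) = chi(A) + chi(B) - 1 (one point identified).
For 6 spaces: chi = (sum chi_i) - (6 - 1).
sum = 13; chi = 13 - 5 = 8

8


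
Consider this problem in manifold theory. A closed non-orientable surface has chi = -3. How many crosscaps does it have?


chi = 2 - k for closed non-orientable surfaces with k crosscaps.
-3 = 2 - k
k = 2 - (-3) = 5

5


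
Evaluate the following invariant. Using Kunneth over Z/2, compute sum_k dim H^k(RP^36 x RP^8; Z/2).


dim H^*(RP^n; Z/2) = n+1 (one Z/2 in each degree 0..n).
Total Betti number is multiplicative.
Total = (36+1) * (8+1) = 37 * 9 = 333

333


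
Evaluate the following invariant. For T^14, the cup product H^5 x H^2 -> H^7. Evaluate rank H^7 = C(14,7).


Cup product: H^p x H^q -> H^{p+q}; here p+q = 5+2 = 7.
rank H^k(T^n) = C(n,k).
C(14,7) = 3432

3432


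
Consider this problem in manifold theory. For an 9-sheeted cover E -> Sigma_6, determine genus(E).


For an n-sheeted cover: chi(E) = n * chi(B).
chi(Sigma_6) = 2 - 2*6 = -10.
chi(E) = 9 * (-10) = -90.
genus(E) = (2 - chi(E))/2 = (2 - (-90))/2 = 92/2 = 46

46


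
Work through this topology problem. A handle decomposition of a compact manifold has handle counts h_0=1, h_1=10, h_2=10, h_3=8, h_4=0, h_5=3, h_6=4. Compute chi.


Handles of index k contribute (-1)^k to chi (same as CW cells).
chi = (1) + (-10) + (10) + (-8) + (0) + (-3) + (4) = -6

-6


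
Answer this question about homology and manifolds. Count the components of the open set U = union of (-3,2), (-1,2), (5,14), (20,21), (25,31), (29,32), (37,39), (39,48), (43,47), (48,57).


Sort and merge overlapping open intervals.
Merged: (-3,2), (5,14), (20,21), (25,32), (37,39), (39,48), (48,57).
Number of components = 7

7


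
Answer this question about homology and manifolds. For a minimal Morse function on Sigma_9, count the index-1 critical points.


A perfect Morse function has m_k = b_k.
For Sigma_9: b_0=1, b_1=2g=18, b_2=1.
Saddles m_1 = 2g = 18

18


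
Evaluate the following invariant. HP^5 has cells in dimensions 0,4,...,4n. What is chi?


HP^5 has one cell in each dimension 0, 4, ..., 4*5 (5+1 cells, all even-dim).
chi = 5 + 1 = 6

6


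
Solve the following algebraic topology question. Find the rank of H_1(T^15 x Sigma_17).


pi_1(A x B) = pi_1(A) x pi_1(B); rank of abelianization = b_1.
b_1(T^15) = 15, b_1(Sigma_17) = 2*17 = 34.
b_1(product) = 15 + 34 = 49

49


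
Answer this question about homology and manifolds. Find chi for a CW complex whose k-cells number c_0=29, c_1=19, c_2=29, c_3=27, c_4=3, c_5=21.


chi = sum_k (-1)^k c_k.
= (-1)^0*29 + (-1)^1*19 + (-1)^2*29 + (-1)^3*27 + (-1)^4*3 + (-1)^5*21
= (29) + (-19) + (29) + (-27) + (3) + (-21)
= -6

-6


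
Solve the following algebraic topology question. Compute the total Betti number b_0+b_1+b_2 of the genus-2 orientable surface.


For Sigma_2: b_0 = 1, b_1 = 2g = 4, b_2 = 1.
Total = 1 + 4 + 1 = 6

6


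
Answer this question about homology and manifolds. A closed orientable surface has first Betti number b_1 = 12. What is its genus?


For a closed orientable surface: b_1 = 2g.
12 = 2g
g = 12 / 2 = 6

6


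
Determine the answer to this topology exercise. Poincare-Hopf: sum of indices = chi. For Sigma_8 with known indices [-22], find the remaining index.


Poincare-Hopf: sum of indices = chi(M).
chi(Sigma_8) = 2 - 2*8 = -14.
Sum of known indices = -22.
x = chi - (sum known) = -14 - (-22) = 8

8


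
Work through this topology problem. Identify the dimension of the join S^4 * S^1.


Join of spheres: S^m * S^n = S^{m+n+1}.
dim = 4 + 1 + 1 = 6

6


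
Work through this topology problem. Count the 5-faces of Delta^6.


Delta^6 has 6+1 vertices. A 5-face is a choice of 5+1 vertices.
f_5 = C(6+1, 5+1) = C(7,6) = 7

7


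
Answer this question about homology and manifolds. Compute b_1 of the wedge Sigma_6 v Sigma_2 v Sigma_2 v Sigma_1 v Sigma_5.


For a wedge X v Y: reduced H_k(X v Y) = H_k(X) + H_k(Y).
Each Sigma_g contributes b_1 = 2g.
b_1 = 12 + 4 + 4 + 2 + 10 = 32

32


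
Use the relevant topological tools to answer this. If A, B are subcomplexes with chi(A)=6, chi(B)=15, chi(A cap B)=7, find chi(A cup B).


chi(A cup B) = chi(A) + chi(B) - chi(A cap B)
= 6 + (15) - (7)
= 14

14


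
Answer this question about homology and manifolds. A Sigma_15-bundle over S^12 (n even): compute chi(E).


chi(S^12) = 2 (n even), chi(Sigma_15) = 2 - 2*15 = -28.
chi(E) = 2 * (-28) = -56

-56


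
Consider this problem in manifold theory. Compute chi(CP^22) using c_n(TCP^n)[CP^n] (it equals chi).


For any closed oriented manifold, <e(TM),[M]> = chi(M).
chi(CP^22) = 22+1 = 23

23


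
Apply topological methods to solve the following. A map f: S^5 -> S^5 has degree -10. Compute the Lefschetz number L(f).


On S^5: L(f) = tr(f_0*) + (-1)^5 tr(f_5*) = 1 + (-1)^5 * deg(f).
L(f) = 1 + (-1)^5 * -10 = 1 + 10 = 11

11


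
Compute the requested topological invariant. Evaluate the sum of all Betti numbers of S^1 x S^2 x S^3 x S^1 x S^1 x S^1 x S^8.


Total Betti number is multiplicative under products.
Each S^d (d>=1) has total Betti number 2.
There are 7 sphere factors.
Total = 2^7 = 128

128


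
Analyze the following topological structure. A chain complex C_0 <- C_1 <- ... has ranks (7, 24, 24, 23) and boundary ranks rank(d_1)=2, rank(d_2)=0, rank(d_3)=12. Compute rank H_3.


rank H_k = rank(ker d_k) - rank(im d_{k+1}).
rank(ker d_3) = rank(C_3) - rank(d_3) = 23 - 12 = 11.
rank(im d_{3+1}) = 0.
rank H_3 = 11 - 0 = 11

11


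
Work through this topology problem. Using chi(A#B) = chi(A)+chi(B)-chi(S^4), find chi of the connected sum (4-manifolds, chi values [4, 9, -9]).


For n-manifolds: chi(A#B) = chi(A) + chi(B) - chi(S^4).
chi(S^4) = 1 + (-1)^4 = 2.
chi(#) = (sum chi_i) - (3-1)*chi(S^4) = 4 - 2*2 = 0

0


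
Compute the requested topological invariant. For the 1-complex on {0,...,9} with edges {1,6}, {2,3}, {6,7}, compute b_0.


Run DFS/union-find over 10 vertices.
V = 10, E = 3.
Number of components = 7

7


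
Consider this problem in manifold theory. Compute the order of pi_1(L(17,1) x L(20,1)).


pi_1(X x Y) = pi_1(X) x pi_1(Y).
pi_1(L(17,1)) = Z/17, pi_1(L(20,1)) = Z/20.
|Z/17 x Z/20| = 17 * 20 = 340

340


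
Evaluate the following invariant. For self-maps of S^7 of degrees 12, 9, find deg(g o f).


Degree is multiplicative under composition: deg(g o f) = deg(g) * deg(f).
= 9 * 12 = 108

108


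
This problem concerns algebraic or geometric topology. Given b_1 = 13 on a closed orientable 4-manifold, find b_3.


Poincare duality for closed orientable n-manifolds: b_k = b_{n-k}.
Here n = 4, so b_3 = b_1 = 13

13


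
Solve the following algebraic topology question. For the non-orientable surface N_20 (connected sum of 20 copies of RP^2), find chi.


For a non-orientable closed surface with k crosscaps: chi = 2 - k.
Here k = 20.
chi = 2 - 20 = -18

-18


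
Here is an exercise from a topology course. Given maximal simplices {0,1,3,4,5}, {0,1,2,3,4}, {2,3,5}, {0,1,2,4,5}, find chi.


Enumerate all faces; f-vector: f_0=6, f_1=15, f_2=20, f_3=12, f_4=3.
chi = sum (-1)^k f_k = 2

2


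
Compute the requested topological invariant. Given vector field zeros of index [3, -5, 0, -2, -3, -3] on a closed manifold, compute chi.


Poincare-Hopf: chi(M) = sum of indices of zeros.
chi = (3) + (-5) + (0) + (-2) + (-3) + (-3) = -10

-10


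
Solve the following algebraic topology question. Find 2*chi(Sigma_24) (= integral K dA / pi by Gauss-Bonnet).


Gauss-Bonnet: integral K dA = 2*pi*chi(M).
chi(Sigma_24) = 2 - 2*24 = -46.
(integral K dA)/pi = 2*chi = 2*(-46) = -92

-92


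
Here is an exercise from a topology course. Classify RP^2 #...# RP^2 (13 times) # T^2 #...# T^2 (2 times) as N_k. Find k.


Since a >= 1, the sum is non-orientable; each T^2 can be replaced by RP^2 # RP^2 (since T^2#RP^2 = 3RP^2).
Total crosscaps k = 13 + 2*2 = 17.
Check via chi: chi = 13*1 + 2*0 - (13+2-1)*2 = -15 = 2 - k = -15. Consistent.

17


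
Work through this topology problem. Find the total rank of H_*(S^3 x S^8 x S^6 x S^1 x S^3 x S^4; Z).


Total Betti number is multiplicative under products.
Each S^d (d>=1) has total Betti number 2.
There are 6 sphere factors.
Total = 2^6 = 64

64


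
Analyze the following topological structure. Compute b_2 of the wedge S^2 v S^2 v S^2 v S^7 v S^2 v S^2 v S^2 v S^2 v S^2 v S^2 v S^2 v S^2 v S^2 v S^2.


For a wedge of spheres, H_k (k>0) is free on one generator per sphere of dimension k.
Spheres of dimension 2: count = 13.
b_2 = 13

13


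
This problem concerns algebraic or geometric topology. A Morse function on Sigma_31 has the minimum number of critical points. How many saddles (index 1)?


A perfect Morse function has m_k = b_k.
For Sigma_31: b_0=1, b_1=2g=62, b_2=1.
Saddles m_1 = 2g = 62

62


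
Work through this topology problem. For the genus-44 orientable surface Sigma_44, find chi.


For a closed orientable surface of genus g: chi = 2 - 2g.
Here g = 44.
chi = 2 - 2*44 = 2 - 88 = -86

-86


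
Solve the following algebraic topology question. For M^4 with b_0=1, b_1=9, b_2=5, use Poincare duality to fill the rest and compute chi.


By Poincare duality b_k = b_{4-k}, so full Betti numbers: b_0=1, b_1=9, b_2=5, b_3=9, b_4=1.
chi = sum (-1)^k b_k = -11

-11


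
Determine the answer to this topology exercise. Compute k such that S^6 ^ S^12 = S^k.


S^m ^ S^n = S^{m+n}.
k = 6 + 12 = 18

18


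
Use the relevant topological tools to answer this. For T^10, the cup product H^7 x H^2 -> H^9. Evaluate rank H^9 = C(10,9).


Cup product: H^p x H^q -> H^{p+q}; here p+q = 7+2 = 9.
rank H^k(T^n) = C(n,k).
C(10,9) = 10

10


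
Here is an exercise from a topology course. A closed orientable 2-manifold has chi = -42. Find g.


chi = 2 - 2g for closed orientable surfaces.
-42 = 2 - 2g
2g = 2 - (-42) = 44
g = 22

22


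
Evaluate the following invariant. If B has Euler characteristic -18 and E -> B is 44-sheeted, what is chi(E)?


For a finite covering: chi(E) = (number of sheets) * chi(B).
chi(E) = 44 * (-18) = -792

-792


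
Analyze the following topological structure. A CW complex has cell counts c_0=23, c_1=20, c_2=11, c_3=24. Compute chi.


chi = sum_k (-1)^k c_k.
= (-1)^0*23 + (-1)^1*20 + (-1)^2*11 + (-1)^3*24
= (23) + (-20) + (11) + (-24)
= -10

-10


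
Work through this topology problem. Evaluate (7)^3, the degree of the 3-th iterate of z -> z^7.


deg(f) = 7. Degree is multiplicative: deg(f^3) = (deg f)^3.
deg(f^3) = (7)^3 = 343

343


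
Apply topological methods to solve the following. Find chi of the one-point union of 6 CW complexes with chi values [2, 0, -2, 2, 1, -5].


chi(A v B) = chi(A) + chi(B) - 1 (one point identified).
For 6 spaces: chi = (sum chi_i) - (6 - 1).
sum = -2; chi = -2 - 5 = -7

-7


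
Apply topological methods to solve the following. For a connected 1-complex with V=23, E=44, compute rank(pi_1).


For a connected graph: rank(pi_1) = b_1 = E - V + 1 = 1 - chi.
chi = V - E = 23 - 44 = -21.
rank = 1 - (-21) = 44 - 23 + 1 = 22

22


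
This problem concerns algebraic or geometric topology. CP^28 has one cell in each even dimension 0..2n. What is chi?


CP^28 has one cell in each even dimension 0, 2, ..., 2*28 (28+1 cells total).
All cells are even-dimensional, so chi = number of cells.
chi = 28 + 1 = 29

29


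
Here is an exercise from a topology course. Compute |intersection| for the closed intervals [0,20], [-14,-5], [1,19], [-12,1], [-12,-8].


Intersection = [max(a_i), min(b_i)] = [1, -8].
Since 1 > -8, the intersection is empty.
Length = 0

0


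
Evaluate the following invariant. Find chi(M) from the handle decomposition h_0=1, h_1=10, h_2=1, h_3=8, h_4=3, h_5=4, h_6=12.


Handles of index k contribute (-1)^k to chi (same as CW cells).
chi = (1) + (-10) + (1) + (-8) + (3) + (-4) + (12) = -5

-5


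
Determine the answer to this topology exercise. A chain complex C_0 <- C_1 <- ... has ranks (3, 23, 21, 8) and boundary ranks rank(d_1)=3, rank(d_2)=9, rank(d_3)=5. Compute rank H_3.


rank H_k = rank(ker d_k) - rank(im d_{k+1}).
rank(ker d_3) = rank(C_3) - rank(d_3) = 8 - 5 = 3.
rank(im d_{3+1}) = 0.
rank H_3 = 3 - 0 = 3

3


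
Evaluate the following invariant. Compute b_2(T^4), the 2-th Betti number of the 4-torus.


By the Kunneth formula, b_k(T^n) = C(n,k).
b_2(T^4) = C(4,2).
C(4,2) = 4!/(2!*2!) = 6

6


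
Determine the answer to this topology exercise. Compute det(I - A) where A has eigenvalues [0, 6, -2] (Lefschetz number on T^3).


For a torus self-map: L(f) = det(I - A) where A acts on H_1.
L(f) = (1-0) * (1-6) * (1--2) = 1 * -5 * 3 = -15

-15


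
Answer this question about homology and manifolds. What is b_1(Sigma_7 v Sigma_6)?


For a wedge: H_1(A v B) = H_1(A) + H_1(B).
b_1(Sigma_7) = 14, b_1(Sigma_6) = 12.
b_1 = 14 + 12 = 26

26


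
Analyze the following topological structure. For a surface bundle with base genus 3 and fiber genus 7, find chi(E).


For a fiber bundle F -> E -> B (with CW structure): chi(E) = chi(B) * chi(F).
chi(Sigma_3) = -4, chi(Sigma_7) = -12.
chi(E) = (-4) * (-12) = 48

48


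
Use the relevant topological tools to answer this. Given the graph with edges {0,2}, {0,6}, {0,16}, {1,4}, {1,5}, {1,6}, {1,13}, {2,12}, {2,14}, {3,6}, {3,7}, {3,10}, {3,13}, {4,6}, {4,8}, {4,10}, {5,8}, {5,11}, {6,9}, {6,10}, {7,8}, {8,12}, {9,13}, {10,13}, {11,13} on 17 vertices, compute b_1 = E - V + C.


b_1 = E - V + (number of components).
E = 25, V = 17, components = 2.
b_1 = 25 - 17 + 2 = 10

10


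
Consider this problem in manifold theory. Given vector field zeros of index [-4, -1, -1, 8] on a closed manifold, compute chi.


Poincare-Hopf: chi(M) = sum of indices of zeros.
chi = (-4) + (-1) + (-1) + (8) = 2

2


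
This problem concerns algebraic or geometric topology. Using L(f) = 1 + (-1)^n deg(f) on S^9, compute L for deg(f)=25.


On S^9: L(f) = tr(f_0*) + (-1)^9 tr(f_9*) = 1 + (-1)^9 * deg(f).
L(f) = 1 + (-1)^9 * 25 = 1 + -25 = -24

-24


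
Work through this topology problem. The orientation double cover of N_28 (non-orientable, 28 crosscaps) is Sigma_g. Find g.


chi(N_28) = 2 - 28 = -26.
Double cover: chi(Sigma_g) = 2 * chi(N_28) = 2*(-26) = -52.
2 - 2g = -52, so g = (2 - (-52))/2 = 54/2 = 27

27


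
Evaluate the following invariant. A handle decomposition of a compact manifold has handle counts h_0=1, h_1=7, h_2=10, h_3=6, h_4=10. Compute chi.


Handles of index k contribute (-1)^k to chi (same as CW cells).
chi = (1) + (-7) + (10) + (-6) + (10) = 8

8


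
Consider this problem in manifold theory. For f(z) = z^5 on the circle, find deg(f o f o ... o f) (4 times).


deg(f) = 5. Degree is multiplicative: deg(f^4) = (deg f)^4.
deg(f^4) = (5)^4 = 625

625


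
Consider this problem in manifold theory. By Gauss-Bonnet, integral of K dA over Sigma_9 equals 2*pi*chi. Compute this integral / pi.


Gauss-Bonnet: integral K dA = 2*pi*chi(M).
chi(Sigma_9) = 2 - 2*9 = -16.
(integral K dA)/pi = 2*chi = 2*(-16) = -32

-32


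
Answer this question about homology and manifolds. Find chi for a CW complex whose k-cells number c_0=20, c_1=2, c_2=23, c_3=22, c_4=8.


chi = sum_k (-1)^k c_k.
= (-1)^0*20 + (-1)^1*2 + (-1)^2*23 + (-1)^3*22 + (-1)^4*8
= (20) + (-2) + (23) + (-22) + (8)
= 27

27


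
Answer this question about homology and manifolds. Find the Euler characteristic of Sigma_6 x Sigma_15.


chi(Sigma_6) = 2 - 2*6 = -10
chi(Sigma_15) = 2 - 2*15 = -28
chi(product) = (-10) * (-28) = 280

280


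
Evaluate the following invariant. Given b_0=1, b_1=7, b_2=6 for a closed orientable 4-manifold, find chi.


By Poincare duality b_k = b_{4-k}, so full Betti numbers: b_0=1, b_1=7, b_2=6, b_3=7, b_4=1.
chi = sum (-1)^k b_k = -6

-6


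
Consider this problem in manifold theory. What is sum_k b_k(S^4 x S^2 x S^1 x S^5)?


Total Betti number is multiplicative under products.
Each S^d (d>=1) has total Betti number 2.
There are 4 sphere factors.
Total = 2^4 = 16

16


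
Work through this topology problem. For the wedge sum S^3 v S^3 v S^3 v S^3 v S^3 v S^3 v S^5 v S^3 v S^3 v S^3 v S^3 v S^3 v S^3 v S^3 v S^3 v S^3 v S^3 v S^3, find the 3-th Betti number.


For a wedge of spheres, H_k (k>0) is free on one generator per sphere of dimension k.
Spheres of dimension 3: count = 17.
b_3 = 17

17


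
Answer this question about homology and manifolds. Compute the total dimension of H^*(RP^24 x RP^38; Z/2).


dim H^*(RP^n; Z/2) = n+1 (one Z/2 in each degree 0..n).
Total Betti number is multiplicative.
Total = (24+1) * (38+1) = 25 * 39 = 975

975


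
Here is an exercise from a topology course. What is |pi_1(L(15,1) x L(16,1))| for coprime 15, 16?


pi_1(X x Y) = pi_1(X) x pi_1(Y).
pi_1(L(15,1)) = Z/15, pi_1(L(16,1)) = Z/16.
|Z/15 x Z/16| = 15 * 16 = 240

240


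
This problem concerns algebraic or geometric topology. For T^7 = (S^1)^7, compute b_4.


By the Kunneth formula, b_k(T^n) = C(n,k).
b_4(T^7) = C(7,4).
C(7,4) = 7!/(4!*3!) = 35

35


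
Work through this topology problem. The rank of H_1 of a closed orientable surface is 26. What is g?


For a closed orientable surface: b_1 = 2g.
26 = 2g
g = 26 / 2 = 13

13


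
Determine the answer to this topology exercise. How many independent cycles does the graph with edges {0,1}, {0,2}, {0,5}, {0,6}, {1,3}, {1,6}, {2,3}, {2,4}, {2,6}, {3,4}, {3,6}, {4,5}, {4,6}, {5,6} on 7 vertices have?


b_1 = E - V + (number of components).
E = 14, V = 7, components = 1.
b_1 = 14 - 7 + 1 = 8

8


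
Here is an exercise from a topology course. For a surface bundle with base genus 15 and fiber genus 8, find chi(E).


For a fiber bundle F -> E -> B (with CW structure): chi(E) = chi(B) * chi(F).
chi(Sigma_15) = -28, chi(Sigma_8) = -14.
chi(E) = (-28) * (-14) = 392

392


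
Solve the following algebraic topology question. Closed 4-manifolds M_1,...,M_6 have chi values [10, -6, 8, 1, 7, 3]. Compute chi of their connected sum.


For n-manifolds: chi(A#B) = chi(A) + chi(B) - chi(S^4).
chi(S^4) = 1 + (-1)^4 = 2.
chi(#) = (sum chi_i) - (6-1)*chi(S^4) = 23 - 5*2 = 13

13


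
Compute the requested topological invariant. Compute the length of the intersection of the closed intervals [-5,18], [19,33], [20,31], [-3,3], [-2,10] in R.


Intersection = [max(a_i), min(b_i)] = [20, 3].
Since 20 > 3, the intersection is empty.
Length = 0

0


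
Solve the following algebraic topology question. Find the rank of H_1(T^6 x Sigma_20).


pi_1(A x B) = pi_1(A) x pi_1(B); rank of abelianization = b_1.
b_1(T^6) = 6, b_1(Sigma_20) = 2*20 = 40.
b_1(product) = 6 + 40 = 46

46


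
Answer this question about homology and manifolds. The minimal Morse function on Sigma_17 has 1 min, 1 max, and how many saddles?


A perfect Morse function has m_k = b_k.
For Sigma_17: b_0=1, b_1=2g=34, b_2=1.
Saddles m_1 = 2g = 34

34


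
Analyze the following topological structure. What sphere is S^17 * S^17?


Join of spheres: S^m * S^n = S^{m+n+1}.
dim = 17 + 17 + 1 = 35

35


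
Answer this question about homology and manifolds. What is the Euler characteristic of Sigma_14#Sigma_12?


chi(Sigma_14) = 2 - 2*14 = -26
chi(Sigma_12) = 2 - 2*12 = -22
For surfaces: chi(A#B) = chi(A) + chi(B) - 2.
chi = -26 + -22 - 2 = -50

-50


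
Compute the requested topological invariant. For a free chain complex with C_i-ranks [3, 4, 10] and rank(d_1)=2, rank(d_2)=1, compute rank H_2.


rank H_k = rank(ker d_k) - rank(im d_{k+1}).
rank(ker d_2) = rank(C_2) - rank(d_2) = 10 - 1 = 9.
rank(im d_{2+1}) = 0.
rank H_2 = 9 - 0 = 9

9


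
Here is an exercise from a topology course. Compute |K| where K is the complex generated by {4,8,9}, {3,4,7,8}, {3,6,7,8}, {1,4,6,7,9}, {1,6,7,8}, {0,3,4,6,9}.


Each maximal simplex on m vertices has 2^m - 1 nonempty faces.
Take the union (dedupe shared faces).
Total distinct faces = 76

76


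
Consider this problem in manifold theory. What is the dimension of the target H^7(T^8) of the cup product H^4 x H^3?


Cup product: H^p x H^q -> H^{p+q}; here p+q = 4+3 = 7.
rank H^k(T^n) = C(n,k).
C(8,7) = 8

8


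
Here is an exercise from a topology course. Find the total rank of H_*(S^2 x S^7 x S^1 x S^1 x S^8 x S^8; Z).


Total Betti number is multiplicative under products.
Each S^d (d>=1) has total Betti number 2.
There are 6 sphere factors.
Total = 2^6 = 64

64


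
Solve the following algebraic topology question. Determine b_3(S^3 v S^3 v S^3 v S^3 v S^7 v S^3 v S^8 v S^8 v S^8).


For a wedge of spheres, H_k (k>0) is free on one generator per sphere of dimension k.
Spheres of dimension 3: count = 5.
b_3 = 5

5


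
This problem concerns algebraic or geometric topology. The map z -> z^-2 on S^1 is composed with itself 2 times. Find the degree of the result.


deg(f) = -2. Degree is multiplicative: deg(f^2) = (deg f)^2.
deg(f^2) = (-2)^2 = 4

4


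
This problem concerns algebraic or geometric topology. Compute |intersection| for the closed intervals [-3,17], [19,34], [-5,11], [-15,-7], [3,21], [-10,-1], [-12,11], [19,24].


Intersection = [max(a_i), min(b_i)] = [19, -7].
Since 19 > -7, the intersection is empty.
Length = 0

0


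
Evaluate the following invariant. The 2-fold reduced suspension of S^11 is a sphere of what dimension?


Each suspension raises dimension by 1: Sigma S^n = S^{n+1}.
Sigma^2 S^11 = S^{11+2} = S^13

13


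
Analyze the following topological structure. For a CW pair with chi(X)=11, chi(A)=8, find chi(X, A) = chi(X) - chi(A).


Relative Euler characteristic: chi(X, A) = chi(X) - chi(A).
= 11 - (8) = 3

3


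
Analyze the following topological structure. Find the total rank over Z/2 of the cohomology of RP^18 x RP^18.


dim H^*(RP^n; Z/2) = n+1 (one Z/2 in each degree 0..n).
Total Betti number is multiplicative.
Total = (18+1) * (18+1) = 19 * 19 = 361

361


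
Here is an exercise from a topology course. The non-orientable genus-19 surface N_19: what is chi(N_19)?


For a non-orientable closed surface with k crosscaps: chi = 2 - k.
Here k = 19.
chi = 2 - 19 = -17

-17


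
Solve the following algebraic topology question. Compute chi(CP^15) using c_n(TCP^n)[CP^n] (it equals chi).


For any closed oriented manifold, <e(TM),[M]> = chi(M).
chi(CP^15) = 15+1 = 16

16


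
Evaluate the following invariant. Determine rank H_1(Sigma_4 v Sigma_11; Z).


For a wedge: H_1(A v B) = H_1(A) + H_1(B).
b_1(Sigma_4) = 8, b_1(Sigma_11) = 22.
b_1 = 8 + 22 = 30

30


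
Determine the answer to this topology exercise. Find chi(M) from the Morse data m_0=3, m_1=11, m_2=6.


Morse theory: chi(M) = sum_k (-1)^k m_k where m_k = #(index-k critical points).
= (3) + (-11) + (6) = -2

-2


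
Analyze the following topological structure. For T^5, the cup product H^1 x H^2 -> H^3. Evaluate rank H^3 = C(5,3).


Cup product: H^p x H^q -> H^{p+q}; here p+q = 1+2 = 3.
rank H^k(T^n) = C(n,k).
C(5,3) = 10

10


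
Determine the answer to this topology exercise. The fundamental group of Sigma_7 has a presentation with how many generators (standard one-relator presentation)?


Standard presentation: pi_1(Sigma_g) = <a_1,b_1,...,a_g,b_g | [a_1,b_1]...[a_g,b_g] = 1>.
Number of generators = 2g = 2*7 = 14

14


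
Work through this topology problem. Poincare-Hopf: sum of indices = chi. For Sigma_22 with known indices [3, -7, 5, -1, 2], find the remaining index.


Poincare-Hopf: sum of indices = chi(M).
chi(Sigma_22) = 2 - 2*22 = -42.
Sum of known indices = 2.
x = chi - (sum known) = -42 - (2) = -44

-44


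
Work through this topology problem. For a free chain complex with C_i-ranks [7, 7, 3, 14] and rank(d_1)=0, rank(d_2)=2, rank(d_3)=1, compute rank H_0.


rank H_k = rank(ker d_k) - rank(im d_{k+1}).
rank(ker d_0) = rank(C_0) - rank(d_0) = 7 - 0 = 7.
rank(im d_{0+1}) = 0.
rank H_0 = 7 - 0 = 7

7
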